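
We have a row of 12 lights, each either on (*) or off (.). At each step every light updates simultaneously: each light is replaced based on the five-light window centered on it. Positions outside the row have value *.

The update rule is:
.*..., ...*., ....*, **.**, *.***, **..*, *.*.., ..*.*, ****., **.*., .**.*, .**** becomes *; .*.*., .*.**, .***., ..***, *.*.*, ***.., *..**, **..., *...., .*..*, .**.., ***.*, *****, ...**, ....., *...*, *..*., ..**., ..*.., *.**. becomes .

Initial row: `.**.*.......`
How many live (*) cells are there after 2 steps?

7

*.****....*.
.****...***.
count of *: 7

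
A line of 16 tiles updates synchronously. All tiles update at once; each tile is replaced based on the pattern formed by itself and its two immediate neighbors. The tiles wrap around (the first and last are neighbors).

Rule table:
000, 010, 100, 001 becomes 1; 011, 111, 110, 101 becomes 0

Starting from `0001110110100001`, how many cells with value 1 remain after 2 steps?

7

1110000000111111
0001111111000000
count of 1: 7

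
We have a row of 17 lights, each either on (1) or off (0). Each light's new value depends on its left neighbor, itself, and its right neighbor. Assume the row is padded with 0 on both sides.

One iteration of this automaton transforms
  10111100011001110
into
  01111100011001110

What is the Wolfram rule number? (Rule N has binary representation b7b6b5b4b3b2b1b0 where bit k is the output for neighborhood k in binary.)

position 3: 111 → 1  (bit 7 = 1)
position 5: 110 → 1  (bit 6 = 1)
position 1: 101 → 1  (bit 5 = 1)
position 6: 100 → 0  (bit 4 = 0)
position 2: 011 → 1  (bit 3 = 1)
position 0: 010 → 0  (bit 2 = 0)
position 8: 001 → 0  (bit 1 = 0)
position 7: 000 → 0  (bit 0 = 0)
bits b7..b0 = 11101000 = 232

232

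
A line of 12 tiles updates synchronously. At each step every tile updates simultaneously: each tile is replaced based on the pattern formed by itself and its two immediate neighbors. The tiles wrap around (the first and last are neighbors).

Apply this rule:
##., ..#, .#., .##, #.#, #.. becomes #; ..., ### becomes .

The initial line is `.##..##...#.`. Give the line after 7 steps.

########.###
.......###..
......##.##.
.....#######
#...##.....#
##.####...##
.###..##.##.

.###..##.##.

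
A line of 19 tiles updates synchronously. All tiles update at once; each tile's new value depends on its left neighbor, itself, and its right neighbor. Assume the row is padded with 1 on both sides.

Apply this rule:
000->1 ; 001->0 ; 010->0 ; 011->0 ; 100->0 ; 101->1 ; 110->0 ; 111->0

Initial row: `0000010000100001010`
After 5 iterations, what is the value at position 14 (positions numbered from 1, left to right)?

0111000110001100101
1000010000100000010
0011000110001111001
0000010000100000000
0111000110001111110
position 14 holds 1

1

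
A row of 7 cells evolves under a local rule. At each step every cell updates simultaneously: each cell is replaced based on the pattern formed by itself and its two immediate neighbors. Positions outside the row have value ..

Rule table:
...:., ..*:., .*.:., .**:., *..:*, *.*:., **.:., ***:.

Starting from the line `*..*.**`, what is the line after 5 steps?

.....*.

.*.....
..*....
...*...
....*..
.....*.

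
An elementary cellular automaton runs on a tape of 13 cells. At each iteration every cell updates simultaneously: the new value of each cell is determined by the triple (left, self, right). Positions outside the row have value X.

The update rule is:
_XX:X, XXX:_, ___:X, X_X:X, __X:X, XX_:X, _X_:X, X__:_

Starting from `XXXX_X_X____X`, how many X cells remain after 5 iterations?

7

iteration 1: ___XXXXX_XXXX
iteration 2: _XXX___XXX___
iteration 3: XX_X_XXX_X_XX
iteration 4: _XXXXX_XXXXX_
iteration 5: XX___XXX___XX
count of X: 7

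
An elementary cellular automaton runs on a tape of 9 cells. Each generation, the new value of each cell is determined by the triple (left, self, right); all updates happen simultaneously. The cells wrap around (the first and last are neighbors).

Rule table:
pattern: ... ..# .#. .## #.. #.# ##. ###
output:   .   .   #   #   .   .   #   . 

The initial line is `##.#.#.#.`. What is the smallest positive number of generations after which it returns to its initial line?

##.#.#.#.

1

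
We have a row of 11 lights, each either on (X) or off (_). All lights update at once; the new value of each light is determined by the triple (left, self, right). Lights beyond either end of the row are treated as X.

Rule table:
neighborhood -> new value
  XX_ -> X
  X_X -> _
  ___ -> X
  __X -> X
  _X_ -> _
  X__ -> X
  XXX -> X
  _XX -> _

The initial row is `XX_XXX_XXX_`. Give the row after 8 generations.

XX__XX__XX_
XXXX_XXX_X_
XXXX__XX___
XXXXXX_XXXX
XXXXXX__XXX
XXXXXXXX_XX
XXXXXXXX__X
XXXXXXXXXX_

XXXXXXXXXX_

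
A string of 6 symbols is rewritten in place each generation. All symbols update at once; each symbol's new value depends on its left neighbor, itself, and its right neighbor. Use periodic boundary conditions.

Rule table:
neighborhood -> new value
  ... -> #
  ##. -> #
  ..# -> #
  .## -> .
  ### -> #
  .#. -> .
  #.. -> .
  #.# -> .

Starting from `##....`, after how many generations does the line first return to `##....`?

.#.###
....##
.###.#
..##..
##.#.#
##....

6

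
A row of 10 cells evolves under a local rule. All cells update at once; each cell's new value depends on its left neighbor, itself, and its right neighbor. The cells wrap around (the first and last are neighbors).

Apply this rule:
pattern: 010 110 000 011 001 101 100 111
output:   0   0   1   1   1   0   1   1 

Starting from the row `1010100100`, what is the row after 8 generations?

0010111111

generation 1: 0000011011
generation 2: 1111110010
generation 3: 1111101100
generation 4: 1111001011
generation 5: 1110110011
generation 6: 1100101111
generation 7: 1011001111
generation 8: 0010111111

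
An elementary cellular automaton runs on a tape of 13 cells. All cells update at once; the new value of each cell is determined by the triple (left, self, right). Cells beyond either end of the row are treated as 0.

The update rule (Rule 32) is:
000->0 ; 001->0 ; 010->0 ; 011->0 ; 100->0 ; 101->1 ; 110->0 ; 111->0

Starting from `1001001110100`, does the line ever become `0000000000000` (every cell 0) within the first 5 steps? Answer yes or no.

step 1: 0000000001000
step 2: 0000000000000
all cells are 0 at step 2

yes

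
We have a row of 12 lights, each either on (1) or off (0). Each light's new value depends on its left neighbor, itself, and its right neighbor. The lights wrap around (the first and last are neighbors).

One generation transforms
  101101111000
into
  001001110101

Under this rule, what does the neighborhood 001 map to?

At position 11 the neighborhood is 001; the next row has 1 there.

1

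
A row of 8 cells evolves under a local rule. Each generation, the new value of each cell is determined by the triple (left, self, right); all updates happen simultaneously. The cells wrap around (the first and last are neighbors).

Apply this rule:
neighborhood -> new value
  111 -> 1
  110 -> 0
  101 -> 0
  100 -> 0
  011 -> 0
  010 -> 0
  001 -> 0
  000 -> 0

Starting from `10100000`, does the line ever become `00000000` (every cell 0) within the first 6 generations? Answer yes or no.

yes

00000000
all cells are 0 at generation 1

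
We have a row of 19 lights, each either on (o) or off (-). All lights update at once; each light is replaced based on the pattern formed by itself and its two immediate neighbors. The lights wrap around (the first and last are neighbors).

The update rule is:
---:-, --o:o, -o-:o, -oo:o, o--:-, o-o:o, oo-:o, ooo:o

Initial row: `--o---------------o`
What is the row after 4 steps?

ooo-----------ooooo

-oo--------------oo
ooo-------------ooo
ooo------------oooo
ooo-----------ooooo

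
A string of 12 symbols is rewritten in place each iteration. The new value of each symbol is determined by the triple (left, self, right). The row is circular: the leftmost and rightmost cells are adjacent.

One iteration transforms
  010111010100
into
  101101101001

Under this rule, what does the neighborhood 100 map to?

0

At position 10 the neighborhood is 100; the next row has 0 there.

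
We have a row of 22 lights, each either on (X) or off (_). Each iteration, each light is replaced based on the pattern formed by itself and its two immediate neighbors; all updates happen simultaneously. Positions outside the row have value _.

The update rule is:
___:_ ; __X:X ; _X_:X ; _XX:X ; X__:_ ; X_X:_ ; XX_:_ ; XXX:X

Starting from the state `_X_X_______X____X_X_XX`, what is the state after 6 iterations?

iteration 1: XX_X______XX___XX_X_X_
iteration 2: X__X_____XX___XX__X_X_
iteration 3: X_XX____XX___XX__XX_X_
iteration 4: X_X____XX___XX__XX__X_
iteration 5: X_X___XX___XX__XX__XX_
iteration 6: X_X__XX___XX__XX__XX__

X_X__XX___XX__XX__XX__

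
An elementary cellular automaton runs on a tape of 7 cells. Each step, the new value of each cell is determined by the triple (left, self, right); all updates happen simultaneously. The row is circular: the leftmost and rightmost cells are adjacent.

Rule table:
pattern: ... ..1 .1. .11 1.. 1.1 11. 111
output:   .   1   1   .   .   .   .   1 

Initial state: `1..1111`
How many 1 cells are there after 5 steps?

step 1: ..1.111
step 2: .11..1.
step 3: 1...11.
step 4: 1..1...
step 5: 1.11..1
count of 1: 4

4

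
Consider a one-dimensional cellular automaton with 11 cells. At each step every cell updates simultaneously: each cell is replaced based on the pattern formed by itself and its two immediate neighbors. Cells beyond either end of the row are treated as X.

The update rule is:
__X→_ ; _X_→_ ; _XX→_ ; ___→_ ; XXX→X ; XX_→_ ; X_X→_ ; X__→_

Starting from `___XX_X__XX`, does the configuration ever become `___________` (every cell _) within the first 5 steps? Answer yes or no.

__________X
___________
all cells are _ at step 2

yes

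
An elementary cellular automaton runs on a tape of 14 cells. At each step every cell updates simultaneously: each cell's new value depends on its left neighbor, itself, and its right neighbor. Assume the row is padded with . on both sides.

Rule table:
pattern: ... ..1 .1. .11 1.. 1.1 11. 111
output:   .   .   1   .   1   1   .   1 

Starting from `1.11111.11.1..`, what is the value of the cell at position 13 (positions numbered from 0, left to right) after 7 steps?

1

11.111.1..111.
..1.1.111..1.1
..1111.1.1.111
...11.11111.1.
.....1.111.111
.....11.1.1.1.
.......1111111
position 13 holds 1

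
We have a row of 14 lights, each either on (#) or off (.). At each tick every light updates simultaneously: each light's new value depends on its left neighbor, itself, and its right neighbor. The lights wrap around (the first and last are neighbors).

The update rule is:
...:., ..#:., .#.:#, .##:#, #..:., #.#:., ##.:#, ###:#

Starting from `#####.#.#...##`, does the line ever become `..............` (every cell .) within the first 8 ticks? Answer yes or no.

no

#####.#.#...##  (fixed point — unchanged through tick 8)
tick 8 is #####.#.#...##, still not uniform .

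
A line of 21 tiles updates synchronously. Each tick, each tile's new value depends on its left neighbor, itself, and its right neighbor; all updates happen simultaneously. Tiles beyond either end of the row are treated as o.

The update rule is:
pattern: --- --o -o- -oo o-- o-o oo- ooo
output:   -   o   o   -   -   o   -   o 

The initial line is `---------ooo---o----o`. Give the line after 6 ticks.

---oooo--o----ooooooo

tick 1: --------o-o---oo---o-
tick 2: -------oooo--o----ooo
tick 3: ------o-oo--oo---o-oo
tick 4: -----ooo---o----ooo-o
tick 5: ----o-o---oo---o-o-o-
tick 6: ---oooo--o----ooooooo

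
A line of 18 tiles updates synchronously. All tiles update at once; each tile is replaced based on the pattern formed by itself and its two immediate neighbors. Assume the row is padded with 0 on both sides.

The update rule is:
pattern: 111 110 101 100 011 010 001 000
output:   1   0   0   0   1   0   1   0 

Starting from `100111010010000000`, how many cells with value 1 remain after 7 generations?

001110000100000000
011100001000000000
111000010000000000
110000100000000000
100001000000000000
000010000000000000
000100000000000000
count of 1: 1

1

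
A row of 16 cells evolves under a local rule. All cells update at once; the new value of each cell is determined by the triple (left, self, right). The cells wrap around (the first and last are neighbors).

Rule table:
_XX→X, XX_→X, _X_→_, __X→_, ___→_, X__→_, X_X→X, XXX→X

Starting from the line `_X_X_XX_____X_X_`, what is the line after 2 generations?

___XXXX_________

generation 1: __X_XXX______X__
generation 2: ___XXXX_________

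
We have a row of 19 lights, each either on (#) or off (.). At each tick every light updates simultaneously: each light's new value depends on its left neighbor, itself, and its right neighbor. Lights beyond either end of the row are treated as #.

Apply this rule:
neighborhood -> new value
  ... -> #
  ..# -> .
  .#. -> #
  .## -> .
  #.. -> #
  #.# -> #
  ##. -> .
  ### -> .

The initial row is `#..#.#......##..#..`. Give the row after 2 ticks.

.#.########...#.##.
###........##.##..#

###........##.##..#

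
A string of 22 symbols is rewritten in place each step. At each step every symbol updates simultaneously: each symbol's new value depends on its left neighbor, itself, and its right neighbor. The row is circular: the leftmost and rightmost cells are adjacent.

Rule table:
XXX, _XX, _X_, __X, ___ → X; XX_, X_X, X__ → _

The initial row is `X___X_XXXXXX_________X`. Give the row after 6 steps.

__XXX_XXXXX__XXXXXXXXX
_XXX__XXXX__XXXXXXXXX_
XXX__XXXX__XXXXXXXXX__
XX__XXXX__XXXXXXXXX__X
X__XXXX__XXXXXXXXX__XX
__XXXX__XXXXXXXXX__XXX

__XXXX__XXXXXXXXX__XXX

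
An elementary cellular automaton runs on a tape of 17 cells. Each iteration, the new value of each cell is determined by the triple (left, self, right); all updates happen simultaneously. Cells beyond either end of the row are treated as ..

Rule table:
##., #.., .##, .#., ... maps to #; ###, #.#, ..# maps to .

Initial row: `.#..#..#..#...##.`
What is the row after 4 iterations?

.##.##.##.###.###
.##.##.##.#.#.#.#
.##.##.##.#.#.#.#  (fixed point — unchanged through iteration 4)

.##.##.##.#.#.#.#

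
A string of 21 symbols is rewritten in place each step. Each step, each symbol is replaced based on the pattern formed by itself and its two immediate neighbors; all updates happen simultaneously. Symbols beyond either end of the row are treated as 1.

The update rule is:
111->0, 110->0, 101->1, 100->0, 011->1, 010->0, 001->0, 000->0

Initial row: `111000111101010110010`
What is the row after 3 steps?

000000000000110000001

000000100010101100001
000000000001011000001
000000000000110000001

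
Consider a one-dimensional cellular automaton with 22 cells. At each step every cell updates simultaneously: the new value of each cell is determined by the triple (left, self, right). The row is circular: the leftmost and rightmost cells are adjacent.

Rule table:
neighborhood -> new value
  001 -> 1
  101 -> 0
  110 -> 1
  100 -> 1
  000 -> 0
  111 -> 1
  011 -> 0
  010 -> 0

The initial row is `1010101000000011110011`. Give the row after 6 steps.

1100110010100000100011

1000000100000101111101
1100001010001000111100
0110010001010101011111
0011101010000000001111
1101100001000000010111
1100110010100000100011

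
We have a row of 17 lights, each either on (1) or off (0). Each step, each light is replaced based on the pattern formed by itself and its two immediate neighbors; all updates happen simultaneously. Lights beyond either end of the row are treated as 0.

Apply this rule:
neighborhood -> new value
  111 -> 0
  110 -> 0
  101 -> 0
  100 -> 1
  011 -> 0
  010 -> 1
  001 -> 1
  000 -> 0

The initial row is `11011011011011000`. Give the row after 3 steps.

00000000000010001

00000000000000100
00000000000001110
00000000000010001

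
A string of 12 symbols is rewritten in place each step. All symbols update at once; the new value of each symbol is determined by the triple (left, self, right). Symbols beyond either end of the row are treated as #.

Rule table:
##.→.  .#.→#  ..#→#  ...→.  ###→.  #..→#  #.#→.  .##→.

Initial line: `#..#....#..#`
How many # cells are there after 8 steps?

8

.####..####.
.....##.....
#...#..#...#
.#.######.#.
.#........#.
.##......##.
...#....#...
#.###..###.#
count of #: 8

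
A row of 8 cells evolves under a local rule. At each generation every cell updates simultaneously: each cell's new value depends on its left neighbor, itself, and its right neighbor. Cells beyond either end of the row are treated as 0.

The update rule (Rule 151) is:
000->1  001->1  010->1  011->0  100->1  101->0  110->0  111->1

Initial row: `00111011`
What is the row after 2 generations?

00011111

generation 1: 11010000
generation 2: 00011111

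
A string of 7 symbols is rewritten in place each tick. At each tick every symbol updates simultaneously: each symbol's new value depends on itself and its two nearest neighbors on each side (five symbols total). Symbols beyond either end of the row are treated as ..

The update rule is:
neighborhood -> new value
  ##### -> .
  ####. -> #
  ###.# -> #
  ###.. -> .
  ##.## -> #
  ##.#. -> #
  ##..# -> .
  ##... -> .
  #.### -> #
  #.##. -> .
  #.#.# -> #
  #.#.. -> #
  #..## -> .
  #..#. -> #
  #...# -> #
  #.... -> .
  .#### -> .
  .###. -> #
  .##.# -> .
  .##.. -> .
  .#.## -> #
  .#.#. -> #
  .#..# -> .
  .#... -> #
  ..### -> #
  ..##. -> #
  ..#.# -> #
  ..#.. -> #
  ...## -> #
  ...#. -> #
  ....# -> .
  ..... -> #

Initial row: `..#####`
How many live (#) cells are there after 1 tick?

.##..#.
count of #: 3

3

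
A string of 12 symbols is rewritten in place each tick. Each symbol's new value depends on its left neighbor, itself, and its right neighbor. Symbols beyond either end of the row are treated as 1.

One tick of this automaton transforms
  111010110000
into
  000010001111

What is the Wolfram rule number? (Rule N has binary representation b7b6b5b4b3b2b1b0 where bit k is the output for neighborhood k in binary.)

23

position 0: 111 → 0  (bit 7 = 0)
position 2: 110 → 0  (bit 6 = 0)
position 3: 101 → 0  (bit 5 = 0)
position 8: 100 → 1  (bit 4 = 1)
position 6: 011 → 0  (bit 3 = 0)
position 4: 010 → 1  (bit 2 = 1)
position 11: 001 → 1  (bit 1 = 1)
position 9: 000 → 1  (bit 0 = 1)
bits b7..b0 = 00010111 = 23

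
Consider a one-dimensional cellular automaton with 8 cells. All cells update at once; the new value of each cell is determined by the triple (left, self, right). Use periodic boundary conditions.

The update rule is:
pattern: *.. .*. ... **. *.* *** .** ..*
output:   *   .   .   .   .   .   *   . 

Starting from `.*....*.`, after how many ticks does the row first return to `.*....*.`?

..*....*
*..*....
.*..*...
..*..*..
...*..*.
....*..*
*....*..
.*....*.

8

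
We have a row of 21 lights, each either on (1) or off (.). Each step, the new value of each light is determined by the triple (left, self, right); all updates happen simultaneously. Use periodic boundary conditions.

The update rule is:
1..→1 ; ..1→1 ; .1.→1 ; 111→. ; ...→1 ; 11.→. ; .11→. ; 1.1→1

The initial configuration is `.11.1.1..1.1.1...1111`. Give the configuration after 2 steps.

111..............1111

step 1: 1..11111111111111....
step 2: 111..............1111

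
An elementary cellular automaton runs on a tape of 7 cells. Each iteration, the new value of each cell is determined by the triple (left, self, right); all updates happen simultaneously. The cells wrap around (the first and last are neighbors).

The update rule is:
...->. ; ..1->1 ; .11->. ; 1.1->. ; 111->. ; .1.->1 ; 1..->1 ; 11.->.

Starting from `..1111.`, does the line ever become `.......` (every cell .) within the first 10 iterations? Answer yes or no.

yes

.1....1
.11..11
...11..
..1..1.
.111111
.......
all cells are . at iteration 6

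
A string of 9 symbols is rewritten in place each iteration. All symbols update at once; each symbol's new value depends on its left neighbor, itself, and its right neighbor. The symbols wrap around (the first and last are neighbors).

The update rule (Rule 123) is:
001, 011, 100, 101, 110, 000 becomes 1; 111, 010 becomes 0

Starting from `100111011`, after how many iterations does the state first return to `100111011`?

111101110
100111011

2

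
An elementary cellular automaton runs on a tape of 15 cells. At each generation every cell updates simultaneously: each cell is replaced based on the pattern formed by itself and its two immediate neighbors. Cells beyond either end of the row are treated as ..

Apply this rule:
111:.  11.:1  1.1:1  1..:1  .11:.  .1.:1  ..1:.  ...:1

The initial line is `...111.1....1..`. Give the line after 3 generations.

11...111111.111
.111......11..1
...111111..11.1

...111111..11.1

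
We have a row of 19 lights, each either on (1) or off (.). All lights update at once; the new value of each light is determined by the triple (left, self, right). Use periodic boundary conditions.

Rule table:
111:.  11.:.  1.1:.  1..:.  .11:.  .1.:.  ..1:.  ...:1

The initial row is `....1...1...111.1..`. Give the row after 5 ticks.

111...1...1.......1
....1...1...11111..
111...1...1.......1  (repeats tick 1; period 2)
tick 5: 111...1...1.......1

111...1...1.......1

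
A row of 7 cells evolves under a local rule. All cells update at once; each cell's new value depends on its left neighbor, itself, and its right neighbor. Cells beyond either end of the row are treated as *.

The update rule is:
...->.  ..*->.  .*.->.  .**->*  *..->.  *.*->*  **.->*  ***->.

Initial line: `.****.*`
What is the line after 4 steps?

**..***
.*..*..
*......
*......

*......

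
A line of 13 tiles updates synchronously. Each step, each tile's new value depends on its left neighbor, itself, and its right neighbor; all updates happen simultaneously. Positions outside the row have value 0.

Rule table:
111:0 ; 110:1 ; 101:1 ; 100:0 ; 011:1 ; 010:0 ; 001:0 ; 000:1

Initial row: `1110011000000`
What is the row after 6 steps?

1010011011111
0100011110001
0001010010100
1100100001001
1100001100000
1101101101111

1101101101111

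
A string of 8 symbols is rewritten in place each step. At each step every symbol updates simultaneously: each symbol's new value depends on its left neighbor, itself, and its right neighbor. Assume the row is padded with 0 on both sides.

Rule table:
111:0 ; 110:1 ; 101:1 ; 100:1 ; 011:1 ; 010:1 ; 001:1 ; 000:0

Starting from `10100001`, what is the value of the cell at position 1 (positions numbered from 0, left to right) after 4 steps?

0

step 1: 11110011
step 2: 10011111
step 3: 11110001
step 4: 10011011
position 1 holds 0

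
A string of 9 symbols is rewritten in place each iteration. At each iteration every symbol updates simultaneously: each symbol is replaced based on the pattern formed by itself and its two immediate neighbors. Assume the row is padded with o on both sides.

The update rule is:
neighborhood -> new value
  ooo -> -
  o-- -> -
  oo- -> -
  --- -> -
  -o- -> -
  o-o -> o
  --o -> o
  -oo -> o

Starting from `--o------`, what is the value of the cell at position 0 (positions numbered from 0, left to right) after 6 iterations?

-

-o------o
o------oo
------oo-
-----oo-o
----oo-oo
---oo-oo-
position 0 holds -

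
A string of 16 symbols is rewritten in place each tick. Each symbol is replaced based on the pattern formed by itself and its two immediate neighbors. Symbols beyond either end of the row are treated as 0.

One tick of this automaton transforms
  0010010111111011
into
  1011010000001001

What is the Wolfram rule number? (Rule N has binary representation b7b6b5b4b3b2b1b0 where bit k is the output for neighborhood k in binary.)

85

position 8: 111 → 0  (bit 7 = 0)
position 12: 110 → 1  (bit 6 = 1)
position 6: 101 → 0  (bit 5 = 0)
position 3: 100 → 1  (bit 4 = 1)
position 7: 011 → 0  (bit 3 = 0)
position 2: 010 → 1  (bit 2 = 1)
position 1: 001 → 0  (bit 1 = 0)
position 0: 000 → 1  (bit 0 = 1)
bits b7..b0 = 01010101 = 85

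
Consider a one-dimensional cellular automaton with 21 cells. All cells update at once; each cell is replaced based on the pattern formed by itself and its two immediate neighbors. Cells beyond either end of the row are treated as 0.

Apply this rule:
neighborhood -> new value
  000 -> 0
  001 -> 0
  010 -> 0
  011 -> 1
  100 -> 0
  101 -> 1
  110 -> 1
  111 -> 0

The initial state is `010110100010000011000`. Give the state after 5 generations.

000000000000000011000

001111000000000011000
001001000000000011000
000000000000000011000
000000000000000011000  (fixed point — unchanged through generation 5)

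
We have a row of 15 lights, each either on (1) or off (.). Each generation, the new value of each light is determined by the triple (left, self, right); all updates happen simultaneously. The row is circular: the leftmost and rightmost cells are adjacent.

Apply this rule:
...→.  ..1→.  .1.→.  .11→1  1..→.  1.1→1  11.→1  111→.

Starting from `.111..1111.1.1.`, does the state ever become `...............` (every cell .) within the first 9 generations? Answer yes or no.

yes

.1.1..1..11.1..
..1......111...
.........1.1...
..........1....
...............
all cells are . at generation 5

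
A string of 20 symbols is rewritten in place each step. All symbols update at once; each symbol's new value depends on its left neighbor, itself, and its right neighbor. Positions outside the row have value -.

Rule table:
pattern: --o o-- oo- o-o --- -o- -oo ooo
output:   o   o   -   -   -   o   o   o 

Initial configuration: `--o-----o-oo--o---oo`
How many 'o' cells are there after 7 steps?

13

-ooo---oo-o-oooo-oo-
ooo-o-oo--o-ooo--o-o
oo--o-o-ooo-oo-ooo-o
o-ooo-o-oo--o--oo--o
o-oo--o-o-oooooo-ooo
o-o-ooo-o-ooooo--oo-
o-o-oo--o-oooo-ooo-o
count of o: 13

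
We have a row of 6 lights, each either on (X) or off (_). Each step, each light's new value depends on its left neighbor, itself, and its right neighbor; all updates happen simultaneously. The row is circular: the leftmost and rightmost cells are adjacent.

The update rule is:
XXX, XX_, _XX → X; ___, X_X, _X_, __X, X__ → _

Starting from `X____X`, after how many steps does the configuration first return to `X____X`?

1

step 1: X____X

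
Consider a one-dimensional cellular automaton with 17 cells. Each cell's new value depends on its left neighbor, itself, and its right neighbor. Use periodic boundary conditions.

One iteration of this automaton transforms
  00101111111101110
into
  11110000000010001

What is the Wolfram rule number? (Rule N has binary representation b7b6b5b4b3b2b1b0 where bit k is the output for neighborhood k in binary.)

55

position 5: 111 → 0  (bit 7 = 0)
position 11: 110 → 0  (bit 6 = 0)
position 3: 101 → 1  (bit 5 = 1)
position 16: 100 → 1  (bit 4 = 1)
position 4: 011 → 0  (bit 3 = 0)
position 2: 010 → 1  (bit 2 = 1)
position 1: 001 → 1  (bit 1 = 1)
position 0: 000 → 1  (bit 0 = 1)
bits b7..b0 = 00110111 = 55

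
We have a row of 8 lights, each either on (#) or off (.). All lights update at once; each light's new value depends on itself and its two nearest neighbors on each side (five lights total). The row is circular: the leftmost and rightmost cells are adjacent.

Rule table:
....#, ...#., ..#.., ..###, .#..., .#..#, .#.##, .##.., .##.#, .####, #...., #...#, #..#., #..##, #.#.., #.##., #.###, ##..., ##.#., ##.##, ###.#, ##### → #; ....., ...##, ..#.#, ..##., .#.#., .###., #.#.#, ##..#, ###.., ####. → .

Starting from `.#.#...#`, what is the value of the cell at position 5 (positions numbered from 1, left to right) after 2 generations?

#

generation 1: ...####.
generation 2: ##.##..#
position 5 holds #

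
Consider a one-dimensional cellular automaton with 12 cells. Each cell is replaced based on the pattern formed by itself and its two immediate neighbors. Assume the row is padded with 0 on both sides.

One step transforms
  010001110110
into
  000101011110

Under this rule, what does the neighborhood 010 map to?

0

At position 1 the neighborhood is 010; the next row has 0 there.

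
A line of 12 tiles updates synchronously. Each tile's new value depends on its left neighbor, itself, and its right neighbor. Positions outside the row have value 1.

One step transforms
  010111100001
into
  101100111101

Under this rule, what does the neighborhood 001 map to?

At position 10 the neighborhood is 001; the next row has 0 there.

0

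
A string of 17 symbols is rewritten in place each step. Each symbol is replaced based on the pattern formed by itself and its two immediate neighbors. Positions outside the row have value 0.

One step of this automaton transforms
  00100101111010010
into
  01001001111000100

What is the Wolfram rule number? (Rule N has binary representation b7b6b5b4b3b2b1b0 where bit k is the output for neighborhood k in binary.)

position 8: 111 → 1  (bit 7 = 1)
position 10: 110 → 1  (bit 6 = 1)
position 6: 101 → 0  (bit 5 = 0)
position 3: 100 → 0  (bit 4 = 0)
position 7: 011 → 1  (bit 3 = 1)
position 2: 010 → 0  (bit 2 = 0)
position 1: 001 → 1  (bit 1 = 1)
position 0: 000 → 0  (bit 0 = 0)
bits b7..b0 = 11001010 = 202

202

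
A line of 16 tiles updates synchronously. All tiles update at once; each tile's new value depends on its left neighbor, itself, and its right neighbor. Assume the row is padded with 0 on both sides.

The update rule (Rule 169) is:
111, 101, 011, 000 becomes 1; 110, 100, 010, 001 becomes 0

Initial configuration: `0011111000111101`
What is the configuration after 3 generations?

1011110010111010
0111100001110100
0111001101101001

0111001101101001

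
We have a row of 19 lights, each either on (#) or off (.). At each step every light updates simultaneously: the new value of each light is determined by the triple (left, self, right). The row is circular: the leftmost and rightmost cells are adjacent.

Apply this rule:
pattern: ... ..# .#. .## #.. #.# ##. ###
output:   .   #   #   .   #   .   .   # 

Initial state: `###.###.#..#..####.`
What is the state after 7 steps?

.#.....#...##.##...

step 1: .#...#..######.##..
step 2: ###.####.####....#.
step 3: .#...##...##.#..##.
step 4: ###.#..#.#...###..#
step 5: ##..####.##.#.#.##.
step 6: ..##.##.....#.#....
step 7: .#.....#...##.##...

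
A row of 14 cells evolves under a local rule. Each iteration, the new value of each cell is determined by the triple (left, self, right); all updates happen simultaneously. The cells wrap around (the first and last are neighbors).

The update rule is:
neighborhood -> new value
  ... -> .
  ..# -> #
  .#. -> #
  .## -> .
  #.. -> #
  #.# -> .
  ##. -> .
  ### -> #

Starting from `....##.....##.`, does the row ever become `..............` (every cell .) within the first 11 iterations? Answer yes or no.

no

...#..#...#..#
#.######.#####
...####...####
#.#.##.#.#.##.
#.#....#.#....
#.##..##.##..#
....##.....##.  (repeats iteration 0; period 7)
iteration 11: #.#.##.#.#.##.
iteration 11 is #.#.##.#.#.##., still not uniform .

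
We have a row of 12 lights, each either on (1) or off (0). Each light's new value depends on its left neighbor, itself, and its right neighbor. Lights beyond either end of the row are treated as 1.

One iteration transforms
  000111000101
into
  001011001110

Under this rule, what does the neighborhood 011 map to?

0

At position 3 the neighborhood is 011; the next row has 0 there.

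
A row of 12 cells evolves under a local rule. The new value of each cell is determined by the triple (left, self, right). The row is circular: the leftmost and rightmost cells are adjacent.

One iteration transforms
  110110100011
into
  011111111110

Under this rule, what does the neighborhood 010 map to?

1

At position 6 the neighborhood is 010; the next row has 1 there.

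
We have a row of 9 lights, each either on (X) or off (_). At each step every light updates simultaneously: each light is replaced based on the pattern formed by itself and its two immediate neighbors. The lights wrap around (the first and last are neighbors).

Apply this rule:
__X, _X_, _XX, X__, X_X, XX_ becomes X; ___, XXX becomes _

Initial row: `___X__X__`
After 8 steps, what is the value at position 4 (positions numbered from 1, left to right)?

_

__XXXXXX_
_XX____XX
XXXX__XXX
___XXXX__
__XX__XX_
_XXXXXXXX
XX______X
_XX____XX
position 4 holds _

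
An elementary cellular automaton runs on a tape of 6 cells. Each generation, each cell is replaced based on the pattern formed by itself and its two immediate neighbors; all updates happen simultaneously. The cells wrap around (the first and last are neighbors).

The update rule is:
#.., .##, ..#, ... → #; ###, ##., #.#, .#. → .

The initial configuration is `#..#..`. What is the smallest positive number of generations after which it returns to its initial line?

.##.##
.#..#.
#.##.#
..#..#
##.##.
#..#..

6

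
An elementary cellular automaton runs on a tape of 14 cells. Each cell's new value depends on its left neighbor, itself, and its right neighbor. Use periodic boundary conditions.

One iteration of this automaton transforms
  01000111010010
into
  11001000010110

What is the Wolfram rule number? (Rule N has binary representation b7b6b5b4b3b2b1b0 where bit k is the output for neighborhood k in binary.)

position 6: 111 → 0  (bit 7 = 0)
position 7: 110 → 0  (bit 6 = 0)
position 8: 101 → 0  (bit 5 = 0)
position 2: 100 → 0  (bit 4 = 0)
position 5: 011 → 0  (bit 3 = 0)
position 1: 010 → 1  (bit 2 = 1)
position 0: 001 → 1  (bit 1 = 1)
position 3: 000 → 0  (bit 0 = 0)
bits b7..b0 = 00000110 = 6

6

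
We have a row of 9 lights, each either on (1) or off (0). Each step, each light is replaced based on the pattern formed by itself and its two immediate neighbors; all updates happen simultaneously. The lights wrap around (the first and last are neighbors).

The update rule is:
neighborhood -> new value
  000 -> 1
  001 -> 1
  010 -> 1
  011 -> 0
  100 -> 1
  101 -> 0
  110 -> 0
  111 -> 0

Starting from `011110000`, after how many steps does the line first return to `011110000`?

100001111
011110000

2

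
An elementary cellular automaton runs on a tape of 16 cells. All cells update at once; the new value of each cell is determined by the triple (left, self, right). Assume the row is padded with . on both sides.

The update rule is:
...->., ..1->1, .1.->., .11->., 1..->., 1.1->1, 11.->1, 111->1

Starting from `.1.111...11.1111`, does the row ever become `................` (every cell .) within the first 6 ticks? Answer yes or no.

no

1.1.11..1.11.111
.1.1.1.1.1.11.11
1.1.1.1.1.1.11.1
.1.1.1.1.1.1.11.
1.1.1.1.1.1.1.1.
.1.1.1.1.1.1.1..
tick 6 is .1.1.1.1.1.1.1.., still not uniform .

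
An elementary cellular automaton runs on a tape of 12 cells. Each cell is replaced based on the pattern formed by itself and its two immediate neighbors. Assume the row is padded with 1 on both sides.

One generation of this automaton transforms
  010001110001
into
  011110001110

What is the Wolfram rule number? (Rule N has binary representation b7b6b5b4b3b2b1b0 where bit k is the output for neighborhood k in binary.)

23

position 6: 111 → 0  (bit 7 = 0)
position 7: 110 → 0  (bit 6 = 0)
position 0: 101 → 0  (bit 5 = 0)
position 2: 100 → 1  (bit 4 = 1)
position 5: 011 → 0  (bit 3 = 0)
position 1: 010 → 1  (bit 2 = 1)
position 4: 001 → 1  (bit 1 = 1)
position 3: 000 → 1  (bit 0 = 1)
bits b7..b0 = 00010111 = 23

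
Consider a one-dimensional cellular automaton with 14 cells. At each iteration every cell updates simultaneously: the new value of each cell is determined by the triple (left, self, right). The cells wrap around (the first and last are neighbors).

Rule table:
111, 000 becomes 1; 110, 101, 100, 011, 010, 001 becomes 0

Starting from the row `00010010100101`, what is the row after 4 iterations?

00000111111100

iteration 1: 01000000000000
iteration 2: 00011111111111
iteration 3: 01001111111110
iteration 4: 00000111111100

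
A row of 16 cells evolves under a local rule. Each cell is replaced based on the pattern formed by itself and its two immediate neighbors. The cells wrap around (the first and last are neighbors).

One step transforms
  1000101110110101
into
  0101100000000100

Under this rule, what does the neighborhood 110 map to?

0

At position 0 the neighborhood is 110; the next row has 0 there.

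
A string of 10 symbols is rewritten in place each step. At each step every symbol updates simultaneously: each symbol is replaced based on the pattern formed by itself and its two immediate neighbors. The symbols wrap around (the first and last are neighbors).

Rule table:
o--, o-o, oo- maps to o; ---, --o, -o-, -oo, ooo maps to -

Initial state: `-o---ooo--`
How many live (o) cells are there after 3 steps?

--o----oo-
---o----oo
o---o----o
count of o: 3

3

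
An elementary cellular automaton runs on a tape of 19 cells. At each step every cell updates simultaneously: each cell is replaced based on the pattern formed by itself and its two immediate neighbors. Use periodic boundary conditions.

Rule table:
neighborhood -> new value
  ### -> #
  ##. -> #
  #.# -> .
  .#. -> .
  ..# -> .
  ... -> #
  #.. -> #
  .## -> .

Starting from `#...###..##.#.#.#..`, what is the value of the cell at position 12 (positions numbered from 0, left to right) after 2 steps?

#

step 1: .##..###..#......#.
step 2: ..##..###..#####..#
position 12 holds #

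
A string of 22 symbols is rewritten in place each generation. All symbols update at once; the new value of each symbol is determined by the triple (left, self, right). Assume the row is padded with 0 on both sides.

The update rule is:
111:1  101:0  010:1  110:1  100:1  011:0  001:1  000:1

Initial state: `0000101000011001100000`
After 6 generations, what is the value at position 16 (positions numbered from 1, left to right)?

generation 1: 1111101111101110111111
generation 2: 0111100111100110011111
generation 3: 1011111011111011101111
generation 4: 1001111001111001100111
generation 5: 1110111110111110111011
generation 6: 0110011110011110011001
position 16 holds 0

0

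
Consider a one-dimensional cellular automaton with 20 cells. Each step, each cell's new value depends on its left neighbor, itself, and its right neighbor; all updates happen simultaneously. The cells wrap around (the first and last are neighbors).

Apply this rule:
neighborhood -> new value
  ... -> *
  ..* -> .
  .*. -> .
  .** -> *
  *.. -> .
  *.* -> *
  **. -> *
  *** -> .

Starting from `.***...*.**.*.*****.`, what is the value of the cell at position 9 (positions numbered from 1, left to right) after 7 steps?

.*.*.*..****.**...*.
..*.*...*..****.*...
*..*..*....*..**..**
*.......**....**..*.
..*****.**.**.**...*
..*...**********.*..
*...*.*........**..*
position 9 holds .

.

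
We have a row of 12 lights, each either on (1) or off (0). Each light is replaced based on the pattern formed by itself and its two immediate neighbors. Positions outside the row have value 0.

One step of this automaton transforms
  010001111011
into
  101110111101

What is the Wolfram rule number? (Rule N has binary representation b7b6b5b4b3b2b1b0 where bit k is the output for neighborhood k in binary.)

position 6: 111 → 1  (bit 7 = 1)
position 8: 110 → 1  (bit 6 = 1)
position 9: 101 → 1  (bit 5 = 1)
position 2: 100 → 1  (bit 4 = 1)
position 5: 011 → 0  (bit 3 = 0)
position 1: 010 → 0  (bit 2 = 0)
position 0: 001 → 1  (bit 1 = 1)
position 3: 000 → 1  (bit 0 = 1)
bits b7..b0 = 11110011 = 243

243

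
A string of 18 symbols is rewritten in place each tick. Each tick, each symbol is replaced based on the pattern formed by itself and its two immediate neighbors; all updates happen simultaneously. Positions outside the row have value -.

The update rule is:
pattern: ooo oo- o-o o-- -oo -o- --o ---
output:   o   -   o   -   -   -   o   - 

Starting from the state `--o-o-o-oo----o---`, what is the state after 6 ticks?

-o-o-o-o-----o----
o-o-o-o-----o-----
-o-o-o-----o------
o-o-o-----o-------
-o-o-----o--------
o-o-----o---------

o-o-----o---------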